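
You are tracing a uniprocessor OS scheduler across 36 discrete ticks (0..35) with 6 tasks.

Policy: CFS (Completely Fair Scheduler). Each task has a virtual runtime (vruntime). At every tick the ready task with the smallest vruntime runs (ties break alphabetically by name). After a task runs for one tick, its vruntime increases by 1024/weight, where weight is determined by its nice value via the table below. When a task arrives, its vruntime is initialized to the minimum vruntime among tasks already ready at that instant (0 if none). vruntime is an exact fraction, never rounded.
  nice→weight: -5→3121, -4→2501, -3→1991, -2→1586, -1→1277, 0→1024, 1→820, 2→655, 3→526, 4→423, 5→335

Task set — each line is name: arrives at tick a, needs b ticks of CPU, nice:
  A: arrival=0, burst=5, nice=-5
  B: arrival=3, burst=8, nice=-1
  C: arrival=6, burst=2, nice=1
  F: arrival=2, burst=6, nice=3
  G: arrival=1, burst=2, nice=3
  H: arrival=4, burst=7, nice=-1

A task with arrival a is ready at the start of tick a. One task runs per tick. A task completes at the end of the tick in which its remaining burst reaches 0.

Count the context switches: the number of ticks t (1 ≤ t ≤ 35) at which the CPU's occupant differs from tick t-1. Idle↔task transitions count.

context switches = 27

t=0: vr[A=0] → run A
t=1: vr[A=1024/3121 G=1024/3121] → run A
t=2: vr[A=2048/3121 F=1024/3121 G=1024/3121] → run F
t=3: vr[A=2048/3121 B=1024/3121 F=1867264/820823 G=1024/3121] → run B
t=4: vr[A=2048/3121 B=4503552/3985517 F=1867264/820823 G=1024/3121 H=1024/3121] → run G
t=5: vr[A=2048/3121 B=4503552/3985517 F=1867264/820823 G=1867264/820823 H=1024/3121] → run H
t=6: vr[A=2048/3121 B=4503552/3985517 C=2048/3121 F=1867264/820823 G=1867264/820823 H=4503552/3985517] → run A
t=7: vr[A=3072/3121 B=4503552/3985517 C=2048/3121 F=1867264/820823 G=1867264/820823 H=4503552/3985517] → run C
t=8: vr[A=3072/3121 B=4503552/3985517 C=1218816/639805 F=1867264/820823 G=1867264/820823 H=4503552/3985517] → run A
t=9: vr[A=4096/3121 B=4503552/3985517 C=1218816/639805 F=1867264/820823 G=1867264/820823 H=4503552/3985517] → run B
t=10: vr[A=4096/3121 B=7699456/3985517 C=1218816/639805 F=1867264/820823 G=1867264/820823 H=4503552/3985517] → run H
t=11: vr[A=4096/3121 B=7699456/3985517 C=1218816/639805 F=1867264/820823 G=1867264/820823 H=7699456/3985517] → run A
t=12: vr[B=7699456/3985517 C=1218816/639805 F=1867264/820823 G=1867264/820823 H=7699456/3985517] → run C
t=13: vr[B=7699456/3985517 F=1867264/820823 G=1867264/820823 H=7699456/3985517] → run B
t=14: vr[B=10895360/3985517 F=1867264/820823 G=1867264/820823 H=7699456/3985517] → run H
t=15: vr[B=10895360/3985517 F=1867264/820823 G=1867264/820823 H=10895360/3985517] → run F
t=16: vr[B=10895360/3985517 F=3465216/820823 G=1867264/820823 H=10895360/3985517] → run G
t=17: vr[B=10895360/3985517 F=3465216/820823 H=10895360/3985517] → run B
t=18: vr[B=14091264/3985517 F=3465216/820823 H=10895360/3985517] → run H
t=19: vr[B=14091264/3985517 F=3465216/820823 H=14091264/3985517] → run B
t=20: vr[B=17287168/3985517 F=3465216/820823 H=14091264/3985517] → run H
t=21: vr[B=17287168/3985517 F=3465216/820823 H=17287168/3985517] → run F
t=22: vr[B=17287168/3985517 F=5063168/820823 H=17287168/3985517] → run B
t=23: vr[B=20483072/3985517 F=5063168/820823 H=17287168/3985517] → run H
t=24: vr[B=20483072/3985517 F=5063168/820823 H=20483072/3985517] → run B
t=25: vr[B=23678976/3985517 F=5063168/820823 H=20483072/3985517] → run H
t=26: vr[B=23678976/3985517 F=5063168/820823] → run B
t=27: vr[F=5063168/820823] → run F
t=28: vr[F=6661120/820823] → run F
t=29: vr[F=8259072/820823] → run F
t=30: (idle)
t=31: (idle)
t=32: (idle)
t=33: (idle)
t=34: (idle)
t=35: (idle)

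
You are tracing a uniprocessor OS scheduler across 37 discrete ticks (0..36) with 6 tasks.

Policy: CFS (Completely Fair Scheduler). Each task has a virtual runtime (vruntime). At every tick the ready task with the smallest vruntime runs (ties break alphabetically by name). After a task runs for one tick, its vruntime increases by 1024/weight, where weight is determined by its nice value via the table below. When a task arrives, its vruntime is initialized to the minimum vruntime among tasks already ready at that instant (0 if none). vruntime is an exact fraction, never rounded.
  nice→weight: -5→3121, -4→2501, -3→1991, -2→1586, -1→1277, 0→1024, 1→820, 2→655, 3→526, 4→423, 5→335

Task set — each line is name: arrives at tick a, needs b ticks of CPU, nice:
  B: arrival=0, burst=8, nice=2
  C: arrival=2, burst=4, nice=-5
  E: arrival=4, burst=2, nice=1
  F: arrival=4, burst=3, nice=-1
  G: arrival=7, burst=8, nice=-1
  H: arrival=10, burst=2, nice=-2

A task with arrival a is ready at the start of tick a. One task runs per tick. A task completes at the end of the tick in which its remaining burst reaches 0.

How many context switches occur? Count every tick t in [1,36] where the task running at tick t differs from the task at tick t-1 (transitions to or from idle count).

t=0: vr[B=0] → run B
t=1: vr[B=1024/655] → run B
t=2: vr[B=2048/655 C=2048/655] → run B
t=3: vr[B=3072/655 C=2048/655] → run C
t=4: vr[B=3072/655 C=7062528/2044255 E=7062528/2044255 F=7062528/2044255] → run C
t=5: vr[B=3072/655 C=7733248/2044255 E=7062528/2044255 F=7062528/2044255] → run E
t=6: vr[B=3072/655 C=7733248/2044255 E=394229504/83814455 F=7062528/2044255] → run F
t=7: vr[B=3072/655 C=7733248/2044255 E=394229504/83814455 F=11112165376/2610513635 G=7733248/2044255] → run C
t=8: vr[B=3072/655 C=8403968/2044255 E=394229504/83814455 F=11112165376/2610513635 G=7733248/2044255] → run G
t=9: vr[B=3072/655 C=8403968/2044255 E=394229504/83814455 F=11112165376/2610513635 G=11968674816/2610513635] → run C
t=10: vr[B=3072/655 E=394229504/83814455 F=11112165376/2610513635 G=11968674816/2610513635 H=11112165376/2610513635] → run F
t=11: vr[B=3072/655 E=394229504/83814455 F=13205482496/2610513635 G=11968674816/2610513635 H=11112165376/2610513635] → run H
t=12: vr[B=3072/655 E=394229504/83814455 F=13205482496/2610513635 G=11968674816/2610513635 H=10148530124288/2070137312555] → run G
t=13: vr[B=3072/655 E=394229504/83814455 F=13205482496/2610513635 G=14061991936/2610513635 H=10148530124288/2070137312555] → run B
t=14: vr[B=4096/655 E=394229504/83814455 F=13205482496/2610513635 G=14061991936/2610513635 H=10148530124288/2070137312555] → run E
t=15: vr[B=4096/655 F=13205482496/2610513635 G=14061991936/2610513635 H=10148530124288/2070137312555] → run H
t=16: vr[B=4096/655 F=13205482496/2610513635 G=14061991936/2610513635] → run F
t=17: vr[B=4096/655 G=14061991936/2610513635] → run G
t=18: vr[B=4096/655 G=16155309056/2610513635] → run G
t=19: vr[B=4096/655 G=18248626176/2610513635] → run B
t=20: vr[B=1024/131 G=18248626176/2610513635] → run G
t=21: vr[B=1024/131 G=20341943296/2610513635] → run G
t=22: vr[B=1024/131 G=22435260416/2610513635] → run B
t=23: vr[B=6144/655 G=22435260416/2610513635] → run G
t=24: vr[B=6144/655 G=24528577536/2610513635] → run B
t=25: vr[B=7168/655 G=24528577536/2610513635] → run G
t=26: vr[B=7168/655] → run B
t=27: (idle)
t=28: (idle)
t=29: (idle)
t=30: (idle)
t=31: (idle)
t=32: (idle)
t=33: (idle)
t=34: (idle)
t=35: (idle)
t=36: (idle)

context switches = 22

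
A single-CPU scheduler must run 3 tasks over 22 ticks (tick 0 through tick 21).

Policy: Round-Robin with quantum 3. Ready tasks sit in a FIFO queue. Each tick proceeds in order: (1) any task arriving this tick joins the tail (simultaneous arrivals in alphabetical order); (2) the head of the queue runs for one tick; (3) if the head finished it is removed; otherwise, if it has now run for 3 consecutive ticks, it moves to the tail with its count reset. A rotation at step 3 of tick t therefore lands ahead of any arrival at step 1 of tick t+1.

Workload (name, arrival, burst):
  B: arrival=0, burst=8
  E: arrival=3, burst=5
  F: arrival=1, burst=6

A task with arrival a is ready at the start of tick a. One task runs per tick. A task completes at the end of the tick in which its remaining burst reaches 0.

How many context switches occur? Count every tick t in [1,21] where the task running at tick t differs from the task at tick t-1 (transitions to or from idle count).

t=0: queue=[B] q_used=0 → run B
t=1: queue=[B,F] q_used=1 → run B
t=2: queue=[B,F] q_used=2 → run B
t=3: queue=[F,B,E] q_used=0 → run F
t=4: queue=[F,B,E] q_used=1 → run F
t=5: queue=[F,B,E] q_used=2 → run F
t=6: queue=[B,E,F] q_used=0 → run B
t=7: queue=[B,E,F] q_used=1 → run B
t=8: queue=[B,E,F] q_used=2 → run B
t=9: queue=[E,F,B] q_used=0 → run E
t=10: queue=[E,F,B] q_used=1 → run E
t=11: queue=[E,F,B] q_used=2 → run E
t=12: queue=[F,B,E] q_used=0 → run F
t=13: queue=[F,B,E] q_used=1 → run F
t=14: queue=[F,B,E] q_used=2 → run F
t=15: queue=[B,E] q_used=0 → run B
t=16: queue=[B,E] q_used=1 → run B
t=17: queue=[E] q_used=0 → run E
t=18: queue=[E] q_used=1 → run E
t=19: (idle)
t=20: (idle)
t=21: (idle)

context switches = 7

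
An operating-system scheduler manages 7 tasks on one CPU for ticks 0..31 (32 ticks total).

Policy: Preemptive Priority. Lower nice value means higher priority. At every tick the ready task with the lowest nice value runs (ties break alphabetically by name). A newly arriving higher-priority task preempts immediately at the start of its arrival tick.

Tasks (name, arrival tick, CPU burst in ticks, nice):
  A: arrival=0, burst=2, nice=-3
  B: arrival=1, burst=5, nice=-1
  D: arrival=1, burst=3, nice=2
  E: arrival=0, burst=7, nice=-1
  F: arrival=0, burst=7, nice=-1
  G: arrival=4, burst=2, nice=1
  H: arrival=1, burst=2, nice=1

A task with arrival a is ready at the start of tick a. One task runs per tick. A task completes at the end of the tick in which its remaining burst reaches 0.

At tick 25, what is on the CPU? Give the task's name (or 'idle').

running at tick 25 = D

t=0: ready={A,E,F} → run A
t=1: ready={A,B,D,E,F,H} → run A
t=2: ready={B,D,E,F,H} → run B
t=3: ready={B,D,E,F,H} → run B
t=4: ready={B,D,E,F,G,H} → run B
t=5: ready={B,D,E,F,G,H} → run B
t=6: ready={B,D,E,F,G,H} → run B
t=7: ready={D,E,F,G,H} → run E
t=8: ready={D,E,F,G,H} → run E
t=9: ready={D,E,F,G,H} → run E
t=10: ready={D,E,F,G,H} → run E
t=11: ready={D,E,F,G,H} → run E
t=12: ready={D,E,F,G,H} → run E
t=13: ready={D,E,F,G,H} → run E
t=14: ready={D,F,G,H} → run F
t=15: ready={D,F,G,H} → run F
t=16: ready={D,F,G,H} → run F
t=17: ready={D,F,G,H} → run F
t=18: ready={D,F,G,H} → run F
t=19: ready={D,F,G,H} → run F
t=20: ready={D,F,G,H} → run F
t=21: ready={D,G,H} → run G
t=22: ready={D,G,H} → run G
t=23: ready={D,H} → run H
t=24: ready={D,H} → run H
t=25: ready={D} → run D
t=26: ready={D} → run D
t=27: ready={D} → run D
t=28: (idle)
t=29: (idle)
t=30: (idle)
t=31: (idle)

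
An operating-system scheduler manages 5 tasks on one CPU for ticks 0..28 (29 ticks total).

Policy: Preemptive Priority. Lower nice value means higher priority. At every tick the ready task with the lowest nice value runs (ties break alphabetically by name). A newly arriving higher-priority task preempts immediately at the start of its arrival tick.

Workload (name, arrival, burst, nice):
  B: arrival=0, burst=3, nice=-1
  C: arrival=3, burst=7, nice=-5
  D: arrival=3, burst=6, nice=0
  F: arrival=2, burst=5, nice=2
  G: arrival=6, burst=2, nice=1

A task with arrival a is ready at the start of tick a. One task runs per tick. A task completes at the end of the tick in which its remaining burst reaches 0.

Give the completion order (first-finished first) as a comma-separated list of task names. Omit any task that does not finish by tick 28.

completion order = B, C, D, G, F

t=0: ready={B} → run B
t=1: ready={B} → run B
t=2: ready={B,F} → run B
t=3: ready={C,D,F} → run C
t=4: ready={C,D,F} → run C
t=5: ready={C,D,F} → run C
t=6: ready={C,D,F,G} → run C
t=7: ready={C,D,F,G} → run C
t=8: ready={C,D,F,G} → run C
t=9: ready={C,D,F,G} → run C
t=10: ready={D,F,G} → run D
t=11: ready={D,F,G} → run D
t=12: ready={D,F,G} → run D
t=13: ready={D,F,G} → run D
t=14: ready={D,F,G} → run D
t=15: ready={D,F,G} → run D
t=16: ready={F,G} → run G
t=17: ready={F,G} → run G
t=18: ready={F} → run F
t=19: ready={F} → run F
t=20: ready={F} → run F
t=21: ready={F} → run F
t=22: ready={F} → run F
t=23: (idle)
t=24: (idle)
t=25: (idle)
t=26: (idle)
t=27: (idle)
t=28: (idle)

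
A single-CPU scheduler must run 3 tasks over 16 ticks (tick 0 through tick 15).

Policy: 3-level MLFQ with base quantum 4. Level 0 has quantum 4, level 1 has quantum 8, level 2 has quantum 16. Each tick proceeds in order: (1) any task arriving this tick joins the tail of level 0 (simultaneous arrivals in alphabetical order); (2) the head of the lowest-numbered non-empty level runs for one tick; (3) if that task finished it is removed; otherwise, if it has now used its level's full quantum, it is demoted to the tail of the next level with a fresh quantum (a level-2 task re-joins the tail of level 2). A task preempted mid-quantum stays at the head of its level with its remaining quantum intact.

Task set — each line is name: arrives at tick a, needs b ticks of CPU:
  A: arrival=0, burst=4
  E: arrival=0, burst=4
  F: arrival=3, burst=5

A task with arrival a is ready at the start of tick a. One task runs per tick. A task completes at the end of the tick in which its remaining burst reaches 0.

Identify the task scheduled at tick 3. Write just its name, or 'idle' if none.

t=0: L0/L1/L2 = AE/-/- → run A
t=1: L0/L1/L2 = AE/-/- → run A
t=2: L0/L1/L2 = AE/-/- → run A
t=3: L0/L1/L2 = AEF/-/- → run A
t=4: L0/L1/L2 = EF/-/- → run E
t=5: L0/L1/L2 = EF/-/- → run E
t=6: L0/L1/L2 = EF/-/- → run E
t=7: L0/L1/L2 = EF/-/- → run E
t=8: L0/L1/L2 = F/-/- → run F
t=9: L0/L1/L2 = F/-/- → run F
t=10: L0/L1/L2 = F/-/- → run F
t=11: L0/L1/L2 = F/-/- → run F
t=12: L0/L1/L2 = -/F/- → run F
t=13: (idle)
t=14: (idle)
t=15: (idle)

running at tick 3 = A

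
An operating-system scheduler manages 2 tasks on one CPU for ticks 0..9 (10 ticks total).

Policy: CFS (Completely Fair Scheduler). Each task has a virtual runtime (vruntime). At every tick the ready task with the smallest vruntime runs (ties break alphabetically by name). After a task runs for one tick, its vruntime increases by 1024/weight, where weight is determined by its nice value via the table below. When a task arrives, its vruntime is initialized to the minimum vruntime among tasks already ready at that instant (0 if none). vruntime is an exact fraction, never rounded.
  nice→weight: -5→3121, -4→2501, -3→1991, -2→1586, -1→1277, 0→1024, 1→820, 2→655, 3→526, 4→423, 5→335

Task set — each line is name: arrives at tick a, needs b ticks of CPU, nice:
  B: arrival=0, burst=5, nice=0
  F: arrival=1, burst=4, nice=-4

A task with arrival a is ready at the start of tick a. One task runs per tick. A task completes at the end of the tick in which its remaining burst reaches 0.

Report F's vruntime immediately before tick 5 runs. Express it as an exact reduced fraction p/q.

vruntime(F, start of tick 5) = 5573/2501

t=0: vr[B=0] → run B
t=1: vr[B=1 F=1] → run B
t=2: vr[B=2 F=1] → run F
t=3: vr[B=2 F=3525/2501] → run F
t=4: vr[B=2 F=4549/2501] → run F
t=5: vr[B=2 F=5573/2501] → run B
t=6: vr[B=3 F=5573/2501] → run F
t=7: vr[B=3] → run B
t=8: vr[B=4] → run B
t=9: (idle)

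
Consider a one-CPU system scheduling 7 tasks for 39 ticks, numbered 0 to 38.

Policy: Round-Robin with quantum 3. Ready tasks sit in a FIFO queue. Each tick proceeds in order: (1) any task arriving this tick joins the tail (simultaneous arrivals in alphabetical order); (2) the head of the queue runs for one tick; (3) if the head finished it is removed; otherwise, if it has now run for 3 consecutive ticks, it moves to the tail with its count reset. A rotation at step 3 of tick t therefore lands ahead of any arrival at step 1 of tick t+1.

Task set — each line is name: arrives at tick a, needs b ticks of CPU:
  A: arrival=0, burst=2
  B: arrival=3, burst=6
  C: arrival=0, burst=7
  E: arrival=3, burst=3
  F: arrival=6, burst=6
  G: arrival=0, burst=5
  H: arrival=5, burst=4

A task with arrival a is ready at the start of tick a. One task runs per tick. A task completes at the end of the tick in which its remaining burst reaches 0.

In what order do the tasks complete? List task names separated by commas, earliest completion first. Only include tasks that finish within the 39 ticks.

t=0: queue=[A,C,G] q_used=0 → run A
t=1: queue=[A,C,G] q_used=1 → run A
t=2: queue=[C,G] q_used=0 → run C
t=3: queue=[C,G,B,E] q_used=1 → run C
t=4: queue=[C,G,B,E] q_used=2 → run C
t=5: queue=[G,B,E,C,H] q_used=0 → run G
t=6: queue=[G,B,E,C,H,F] q_used=1 → run G
t=7: queue=[G,B,E,C,H,F] q_used=2 → run G
t=8: queue=[B,E,C,H,F,G] q_used=0 → run B
t=9: queue=[B,E,C,H,F,G] q_used=1 → run B
t=10: queue=[B,E,C,H,F,G] q_used=2 → run B
t=11: queue=[E,C,H,F,G,B] q_used=0 → run E
t=12: queue=[E,C,H,F,G,B] q_used=1 → run E
t=13: queue=[E,C,H,F,G,B] q_used=2 → run E
t=14: queue=[C,H,F,G,B] q_used=0 → run C
t=15: queue=[C,H,F,G,B] q_used=1 → run C
t=16: queue=[C,H,F,G,B] q_used=2 → run C
t=17: queue=[H,F,G,B,C] q_used=0 → run H
t=18: queue=[H,F,G,B,C] q_used=1 → run H
t=19: queue=[H,F,G,B,C] q_used=2 → run H
t=20: queue=[F,G,B,C,H] q_used=0 → run F
t=21: queue=[F,G,B,C,H] q_used=1 → run F
t=22: queue=[F,G,B,C,H] q_used=2 → run F
t=23: queue=[G,B,C,H,F] q_used=0 → run G
t=24: queue=[G,B,C,H,F] q_used=1 → run G
t=25: queue=[B,C,H,F] q_used=0 → run B
t=26: queue=[B,C,H,F] q_used=1 → run B
t=27: queue=[B,C,H,F] q_used=2 → run B
t=28: queue=[C,H,F] q_used=0 → run C
t=29: queue=[H,F] q_used=0 → run H
t=30: queue=[F] q_used=0 → run F
t=31: queue=[F] q_used=1 → run F
t=32: queue=[F] q_used=2 → run F
t=33: (idle)
t=34: (idle)
t=35: (idle)
t=36: (idle)
t=37: (idle)
t=38: (idle)

completion order = A, E, G, B, C, H, F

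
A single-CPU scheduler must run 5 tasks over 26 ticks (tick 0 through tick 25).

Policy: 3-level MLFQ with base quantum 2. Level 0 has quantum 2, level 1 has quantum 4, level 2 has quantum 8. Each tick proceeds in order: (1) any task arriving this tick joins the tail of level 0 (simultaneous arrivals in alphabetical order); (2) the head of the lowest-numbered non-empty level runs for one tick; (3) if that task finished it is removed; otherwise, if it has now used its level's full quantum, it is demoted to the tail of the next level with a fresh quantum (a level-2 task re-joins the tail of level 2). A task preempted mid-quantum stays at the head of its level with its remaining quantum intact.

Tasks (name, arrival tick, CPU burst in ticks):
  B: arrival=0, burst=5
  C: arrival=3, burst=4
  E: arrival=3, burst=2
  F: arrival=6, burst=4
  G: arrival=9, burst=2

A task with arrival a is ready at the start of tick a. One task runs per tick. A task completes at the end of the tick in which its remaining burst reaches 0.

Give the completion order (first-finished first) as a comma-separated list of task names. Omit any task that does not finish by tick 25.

completion order = E, G, B, C, F

t=0: L0/L1/L2 = B/-/- → run B
t=1: L0/L1/L2 = B/-/- → run B
t=2: L0/L1/L2 = -/B/- → run B
t=3: L0/L1/L2 = CE/B/- → run C
t=4: L0/L1/L2 = CE/B/- → run C
t=5: L0/L1/L2 = E/BC/- → run E
t=6: L0/L1/L2 = EF/BC/- → run E
t=7: L0/L1/L2 = F/BC/- → run F
t=8: L0/L1/L2 = F/BC/- → run F
t=9: L0/L1/L2 = G/BCF/- → run G
t=10: L0/L1/L2 = G/BCF/- → run G
t=11: L0/L1/L2 = -/BCF/- → run B
t=12: L0/L1/L2 = -/BCF/- → run B
t=13: L0/L1/L2 = -/CF/- → run C
t=14: L0/L1/L2 = -/CF/- → run C
t=15: L0/L1/L2 = -/F/- → run F
t=16: L0/L1/L2 = -/F/- → run F
t=17: (idle)
t=18: (idle)
t=19: (idle)
t=20: (idle)
t=21: (idle)
t=22: (idle)
t=23: (idle)
t=24: (idle)
t=25: (idle)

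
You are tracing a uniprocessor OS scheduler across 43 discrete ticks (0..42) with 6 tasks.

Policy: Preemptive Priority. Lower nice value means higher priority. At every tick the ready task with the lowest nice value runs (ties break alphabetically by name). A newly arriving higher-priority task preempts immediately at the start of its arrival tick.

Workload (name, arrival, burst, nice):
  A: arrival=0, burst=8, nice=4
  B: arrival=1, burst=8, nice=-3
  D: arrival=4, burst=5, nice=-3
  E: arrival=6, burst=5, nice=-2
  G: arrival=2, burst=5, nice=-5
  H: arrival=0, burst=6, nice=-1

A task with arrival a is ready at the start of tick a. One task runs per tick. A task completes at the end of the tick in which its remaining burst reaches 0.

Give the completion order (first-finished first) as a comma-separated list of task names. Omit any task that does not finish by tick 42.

completion order = G, B, D, E, H, A

t=0: ready={A,H} → run H
t=1: ready={A,B,H} → run B
t=2: ready={A,B,G,H} → run G
t=3: ready={A,B,G,H} → run G
t=4: ready={A,B,D,G,H} → run G
t=5: ready={A,B,D,G,H} → run G
t=6: ready={A,B,D,E,G,H} → run G
t=7: ready={A,B,D,E,H} → run B
t=8: ready={A,B,D,E,H} → run B
t=9: ready={A,B,D,E,H} → run B
t=10: ready={A,B,D,E,H} → run B
t=11: ready={A,B,D,E,H} → run B
t=12: ready={A,B,D,E,H} → run B
t=13: ready={A,B,D,E,H} → run B
t=14: ready={A,D,E,H} → run D
t=15: ready={A,D,E,H} → run D
t=16: ready={A,D,E,H} → run D
t=17: ready={A,D,E,H} → run D
t=18: ready={A,D,E,H} → run D
t=19: ready={A,E,H} → run E
t=20: ready={A,E,H} → run E
t=21: ready={A,E,H} → run E
t=22: ready={A,E,H} → run E
t=23: ready={A,E,H} → run E
t=24: ready={A,H} → run H
t=25: ready={A,H} → run H
t=26: ready={A,H} → run H
t=27: ready={A,H} → run H
t=28: ready={A,H} → run H
t=29: ready={A} → run A
t=30: ready={A} → run A
t=31: ready={A} → run A
t=32: ready={A} → run A
t=33: ready={A} → run A
t=34: ready={A} → run A
t=35: ready={A} → run A
t=36: ready={A} → run A
t=37: (idle)
t=38: (idle)
t=39: (idle)
t=40: (idle)
t=41: (idle)
t=42: (idle)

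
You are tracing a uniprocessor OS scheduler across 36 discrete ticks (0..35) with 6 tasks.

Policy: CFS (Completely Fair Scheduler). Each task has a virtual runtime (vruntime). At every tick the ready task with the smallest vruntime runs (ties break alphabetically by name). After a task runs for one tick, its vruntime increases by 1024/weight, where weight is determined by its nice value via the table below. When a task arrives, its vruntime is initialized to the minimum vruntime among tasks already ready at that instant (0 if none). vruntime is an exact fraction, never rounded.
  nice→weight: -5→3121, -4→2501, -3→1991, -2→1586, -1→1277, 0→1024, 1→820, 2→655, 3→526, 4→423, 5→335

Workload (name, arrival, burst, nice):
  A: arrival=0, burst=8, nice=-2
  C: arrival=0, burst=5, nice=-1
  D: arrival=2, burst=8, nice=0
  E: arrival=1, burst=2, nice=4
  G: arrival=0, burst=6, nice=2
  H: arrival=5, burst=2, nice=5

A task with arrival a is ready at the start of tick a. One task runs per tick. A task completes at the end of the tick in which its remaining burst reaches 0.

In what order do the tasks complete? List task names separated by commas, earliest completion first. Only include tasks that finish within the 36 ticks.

t=0: vr[A=0 C=0 G=0] → run A
t=1: vr[A=512/793 C=0 E=0 G=0] → run C
t=2: vr[A=512/793 C=1024/1277 D=0 E=0 G=0] → run D
t=3: vr[A=512/793 C=1024/1277 D=1 E=0 G=0] → run E
t=4: vr[A=512/793 C=1024/1277 D=1 E=1024/423 G=0] → run G
t=5: vr[A=512/793 C=1024/1277 D=1 E=1024/423 G=1024/655 H=512/793] → run A
t=6: vr[A=1024/793 C=1024/1277 D=1 E=1024/423 G=1024/655 H=512/793] → run H
t=7: vr[A=1024/793 C=1024/1277 D=1 E=1024/423 G=1024/655 H=983552/265655] → run C
t=8: vr[A=1024/793 C=2048/1277 D=1 E=1024/423 G=1024/655 H=983552/265655] → run D
t=9: vr[A=1024/793 C=2048/1277 D=2 E=1024/423 G=1024/655 H=983552/265655] → run A
t=10: vr[A=1536/793 C=2048/1277 D=2 E=1024/423 G=1024/655 H=983552/265655] → run G
t=11: vr[A=1536/793 C=2048/1277 D=2 E=1024/423 G=2048/655 H=983552/265655] → run C
t=12: vr[A=1536/793 C=3072/1277 D=2 E=1024/423 G=2048/655 H=983552/265655] → run A
t=13: vr[A=2048/793 C=3072/1277 D=2 E=1024/423 G=2048/655 H=983552/265655] → run D
t=14: vr[A=2048/793 C=3072/1277 D=3 E=1024/423 G=2048/655 H=983552/265655] → run C
t=15: vr[A=2048/793 C=4096/1277 D=3 E=1024/423 G=2048/655 H=983552/265655] → run E
t=16: vr[A=2048/793 C=4096/1277 D=3 G=2048/655 H=983552/265655] → run A
t=17: vr[A=2560/793 C=4096/1277 D=3 G=2048/655 H=983552/265655] → run D
t=18: vr[A=2560/793 C=4096/1277 D=4 G=2048/655 H=983552/265655] → run G
t=19: vr[A=2560/793 C=4096/1277 D=4 G=3072/655 H=983552/265655] → run C
t=20: vr[A=2560/793 D=4 G=3072/655 H=983552/265655] → run A
t=21: vr[A=3072/793 D=4 G=3072/655 H=983552/265655] → run H
t=22: vr[A=3072/793 D=4 G=3072/655] → run A
t=23: vr[A=3584/793 D=4 G=3072/655] → run D
t=24: vr[A=3584/793 D=5 G=3072/655] → run A
t=25: vr[D=5 G=3072/655] → run G
t=26: vr[D=5 G=4096/655] → run D
t=27: vr[D=6 G=4096/655] → run D
t=28: vr[D=7 G=4096/655] → run G
t=29: vr[D=7 G=1024/131] → run D
t=30: vr[G=1024/131] → run G
t=31: (idle)
t=32: (idle)
t=33: (idle)
t=34: (idle)
t=35: (idle)

completion order = E, C, H, A, D, G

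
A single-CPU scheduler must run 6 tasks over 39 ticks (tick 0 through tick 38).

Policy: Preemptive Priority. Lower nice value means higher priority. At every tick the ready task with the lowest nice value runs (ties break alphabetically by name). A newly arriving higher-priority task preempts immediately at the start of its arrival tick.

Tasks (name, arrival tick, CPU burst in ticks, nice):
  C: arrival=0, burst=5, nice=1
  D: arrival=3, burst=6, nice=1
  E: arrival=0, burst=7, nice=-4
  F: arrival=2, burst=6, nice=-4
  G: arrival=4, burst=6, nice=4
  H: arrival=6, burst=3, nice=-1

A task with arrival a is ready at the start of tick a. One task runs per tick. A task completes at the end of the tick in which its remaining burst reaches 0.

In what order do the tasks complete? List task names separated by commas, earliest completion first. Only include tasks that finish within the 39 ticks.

completion order = E, F, H, C, D, G

t=0: ready={C,E} → run E
t=1: ready={C,E} → run E
t=2: ready={C,E,F} → run E
t=3: ready={C,D,E,F} → run E
t=4: ready={C,D,E,F,G} → run E
t=5: ready={C,D,E,F,G} → run E
t=6: ready={C,D,E,F,G,H} → run E
t=7: ready={C,D,F,G,H} → run F
t=8: ready={C,D,F,G,H} → run F
t=9: ready={C,D,F,G,H} → run F
t=10: ready={C,D,F,G,H} → run F
t=11: ready={C,D,F,G,H} → run F
t=12: ready={C,D,F,G,H} → run F
t=13: ready={C,D,G,H} → run H
t=14: ready={C,D,G,H} → run H
t=15: ready={C,D,G,H} → run H
t=16: ready={C,D,G} → run C
t=17: ready={C,D,G} → run C
t=18: ready={C,D,G} → run C
t=19: ready={C,D,G} → run C
t=20: ready={C,D,G} → run C
t=21: ready={D,G} → run D
t=22: ready={D,G} → run D
t=23: ready={D,G} → run D
t=24: ready={D,G} → run D
t=25: ready={D,G} → run D
t=26: ready={D,G} → run D
t=27: ready={G} → run G
t=28: ready={G} → run G
t=29: ready={G} → run G
t=30: ready={G} → run G
t=31: ready={G} → run G
t=32: ready={G} → run G
t=33: (idle)
t=34: (idle)
t=35: (idle)
t=36: (idle)
t=37: (idle)
t=38: (idle)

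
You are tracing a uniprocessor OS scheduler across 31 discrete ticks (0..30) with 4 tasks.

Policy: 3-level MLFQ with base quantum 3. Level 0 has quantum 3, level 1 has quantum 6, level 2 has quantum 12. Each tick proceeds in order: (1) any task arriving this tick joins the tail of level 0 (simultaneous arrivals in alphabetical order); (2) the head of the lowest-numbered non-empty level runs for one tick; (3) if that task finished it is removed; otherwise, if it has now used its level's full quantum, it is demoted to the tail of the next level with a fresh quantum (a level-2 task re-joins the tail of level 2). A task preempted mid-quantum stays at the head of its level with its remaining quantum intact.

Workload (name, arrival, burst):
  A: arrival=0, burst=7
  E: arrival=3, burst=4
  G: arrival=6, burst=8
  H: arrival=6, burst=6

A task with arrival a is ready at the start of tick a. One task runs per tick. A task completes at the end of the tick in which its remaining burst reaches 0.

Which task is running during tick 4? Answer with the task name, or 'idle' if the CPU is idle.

t=0: L0/L1/L2 = A/-/- → run A
t=1: L0/L1/L2 = A/-/- → run A
t=2: L0/L1/L2 = A/-/- → run A
t=3: L0/L1/L2 = E/A/- → run E
t=4: L0/L1/L2 = E/A/- → run E
t=5: L0/L1/L2 = E/A/- → run E
t=6: L0/L1/L2 = GH/AE/- → run G
t=7: L0/L1/L2 = GH/AE/- → run G
t=8: L0/L1/L2 = GH/AE/- → run G
t=9: L0/L1/L2 = H/AEG/- → run H
t=10: L0/L1/L2 = H/AEG/- → run H
t=11: L0/L1/L2 = H/AEG/- → run H
t=12: L0/L1/L2 = -/AEGH/- → run A
t=13: L0/L1/L2 = -/AEGH/- → run A
t=14: L0/L1/L2 = -/AEGH/- → run A
t=15: L0/L1/L2 = -/AEGH/- → run A
t=16: L0/L1/L2 = -/EGH/- → run E
t=17: L0/L1/L2 = -/GH/- → run G
t=18: L0/L1/L2 = -/GH/- → run G
t=19: L0/L1/L2 = -/GH/- → run G
t=20: L0/L1/L2 = -/GH/- → run G
t=21: L0/L1/L2 = -/GH/- → run G
t=22: L0/L1/L2 = -/H/- → run H
t=23: L0/L1/L2 = -/H/- → run H
t=24: L0/L1/L2 = -/H/- → run H
t=25: (idle)
t=26: (idle)
t=27: (idle)
t=28: (idle)
t=29: (idle)
t=30: (idle)

running at tick 4 = E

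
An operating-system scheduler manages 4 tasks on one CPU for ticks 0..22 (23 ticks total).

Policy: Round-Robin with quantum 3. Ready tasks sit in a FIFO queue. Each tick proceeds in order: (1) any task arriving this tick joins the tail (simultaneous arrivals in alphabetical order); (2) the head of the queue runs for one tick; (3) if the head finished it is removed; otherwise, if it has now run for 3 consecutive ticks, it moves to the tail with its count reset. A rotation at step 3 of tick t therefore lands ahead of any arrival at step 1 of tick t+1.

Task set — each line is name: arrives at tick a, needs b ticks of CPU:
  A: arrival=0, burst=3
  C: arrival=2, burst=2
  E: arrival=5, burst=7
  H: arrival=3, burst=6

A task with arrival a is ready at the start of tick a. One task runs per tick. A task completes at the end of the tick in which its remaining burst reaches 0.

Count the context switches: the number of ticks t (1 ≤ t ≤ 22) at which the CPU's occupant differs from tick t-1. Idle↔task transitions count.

t=0: queue=[A] q_used=0 → run A
t=1: queue=[A] q_used=1 → run A
t=2: queue=[A,C] q_used=2 → run A
t=3: queue=[C,H] q_used=0 → run C
t=4: queue=[C,H] q_used=1 → run C
t=5: queue=[H,E] q_used=0 → run H
t=6: queue=[H,E] q_used=1 → run H
t=7: queue=[H,E] q_used=2 → run H
t=8: queue=[E,H] q_used=0 → run E
t=9: queue=[E,H] q_used=1 → run E
t=10: queue=[E,H] q_used=2 → run E
t=11: queue=[H,E] q_used=0 → run H
t=12: queue=[H,E] q_used=1 → run H
t=13: queue=[H,E] q_used=2 → run H
t=14: queue=[E] q_used=0 → run E
t=15: queue=[E] q_used=1 → run E
t=16: queue=[E] q_used=2 → run E
t=17: queue=[E] q_used=0 → run E
t=18: (idle)
t=19: (idle)
t=20: (idle)
t=21: (idle)
t=22: (idle)

context switches = 6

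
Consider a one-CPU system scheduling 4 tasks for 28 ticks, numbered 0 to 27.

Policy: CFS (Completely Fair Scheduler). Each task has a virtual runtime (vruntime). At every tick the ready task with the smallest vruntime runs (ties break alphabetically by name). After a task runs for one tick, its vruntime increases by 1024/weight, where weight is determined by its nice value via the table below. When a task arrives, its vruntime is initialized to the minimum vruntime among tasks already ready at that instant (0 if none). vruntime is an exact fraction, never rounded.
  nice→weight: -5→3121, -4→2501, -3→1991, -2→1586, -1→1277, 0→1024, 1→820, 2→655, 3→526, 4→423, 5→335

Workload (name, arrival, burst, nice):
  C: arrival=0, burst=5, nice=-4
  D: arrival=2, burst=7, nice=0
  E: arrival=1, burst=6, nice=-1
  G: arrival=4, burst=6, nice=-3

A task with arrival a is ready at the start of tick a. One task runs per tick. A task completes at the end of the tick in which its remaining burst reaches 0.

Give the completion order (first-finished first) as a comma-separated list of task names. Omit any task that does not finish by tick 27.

completion order = C, G, E, D

t=0: vr[C=0] → run C
t=1: vr[C=1024/2501 E=1024/2501] → run C
t=2: vr[C=2048/2501 D=1024/2501 E=1024/2501] → run D
t=3: vr[C=2048/2501 D=3525/2501 E=1024/2501] → run E
t=4: vr[C=2048/2501 D=3525/2501 E=3868672/3193777 G=2048/2501] → run C
t=5: vr[C=3072/2501 D=3525/2501 E=3868672/3193777 G=2048/2501] → run G
t=6: vr[C=3072/2501 D=3525/2501 E=3868672/3193777 G=6638592/4979491] → run E
t=7: vr[C=3072/2501 D=3525/2501 E=6429696/3193777 G=6638592/4979491] → run C
t=8: vr[C=4096/2501 D=3525/2501 E=6429696/3193777 G=6638592/4979491] → run G
t=9: vr[C=4096/2501 D=3525/2501 E=6429696/3193777 G=9199616/4979491] → run D
t=10: vr[C=4096/2501 D=6026/2501 E=6429696/3193777 G=9199616/4979491] → run C
t=11: vr[D=6026/2501 E=6429696/3193777 G=9199616/4979491] → run G
t=12: vr[D=6026/2501 E=6429696/3193777 G=11760640/4979491] → run E
t=13: vr[D=6026/2501 E=8990720/3193777 G=11760640/4979491] → run G
t=14: vr[D=6026/2501 E=8990720/3193777 G=14321664/4979491] → run D
t=15: vr[D=8527/2501 E=8990720/3193777 G=14321664/4979491] → run E
t=16: vr[D=8527/2501 E=11551744/3193777 G=14321664/4979491] → run G
t=17: vr[D=8527/2501 E=11551744/3193777 G=16882688/4979491] → run G
t=18: vr[D=8527/2501 E=11551744/3193777] → run D
t=19: vr[D=11028/2501 E=11551744/3193777] → run E
t=20: vr[D=11028/2501 E=14112768/3193777] → run D
t=21: vr[D=13529/2501 E=14112768/3193777] → run E
t=22: vr[D=13529/2501] → run D
t=23: vr[D=16030/2501] → run D
t=24: (idle)
t=25: (idle)
t=26: (idle)
t=27: (idle)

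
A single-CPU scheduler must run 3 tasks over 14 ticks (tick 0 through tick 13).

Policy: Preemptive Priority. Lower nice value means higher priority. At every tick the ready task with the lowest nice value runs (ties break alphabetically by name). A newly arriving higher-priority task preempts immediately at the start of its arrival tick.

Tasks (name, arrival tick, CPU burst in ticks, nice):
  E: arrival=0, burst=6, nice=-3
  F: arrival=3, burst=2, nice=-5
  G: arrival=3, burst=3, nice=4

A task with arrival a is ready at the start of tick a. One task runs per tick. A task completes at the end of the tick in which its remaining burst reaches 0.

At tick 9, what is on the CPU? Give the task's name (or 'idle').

running at tick 9 = G

t=0: ready={E} → run E
t=1: ready={E} → run E
t=2: ready={E} → run E
t=3: ready={E,F,G} → run F
t=4: ready={E,F,G} → run F
t=5: ready={E,G} → run E
t=6: ready={E,G} → run E
t=7: ready={E,G} → run E
t=8: ready={G} → run G
t=9: ready={G} → run G
t=10: ready={G} → run G
t=11: (idle)
t=12: (idle)
t=13: (idle)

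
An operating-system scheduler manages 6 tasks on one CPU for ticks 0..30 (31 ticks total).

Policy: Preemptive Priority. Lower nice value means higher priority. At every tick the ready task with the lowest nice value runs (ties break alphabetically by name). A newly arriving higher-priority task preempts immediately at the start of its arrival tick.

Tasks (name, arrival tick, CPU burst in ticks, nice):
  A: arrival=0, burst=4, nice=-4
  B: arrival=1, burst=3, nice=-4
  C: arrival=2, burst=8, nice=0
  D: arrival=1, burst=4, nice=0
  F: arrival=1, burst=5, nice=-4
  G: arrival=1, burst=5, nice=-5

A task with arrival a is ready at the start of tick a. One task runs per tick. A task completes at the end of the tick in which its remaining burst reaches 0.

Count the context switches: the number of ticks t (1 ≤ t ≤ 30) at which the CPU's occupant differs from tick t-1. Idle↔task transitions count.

context switches = 7

t=0: ready={A} → run A
t=1: ready={A,B,D,F,G} → run G
t=2: ready={A,B,C,D,F,G} → run G
t=3: ready={A,B,C,D,F,G} → run G
t=4: ready={A,B,C,D,F,G} → run G
t=5: ready={A,B,C,D,F,G} → run G
t=6: ready={A,B,C,D,F} → run A
t=7: ready={A,B,C,D,F} → run A
t=8: ready={A,B,C,D,F} → run A
t=9: ready={B,C,D,F} → run B
t=10: ready={B,C,D,F} → run B
t=11: ready={B,C,D,F} → run B
t=12: ready={C,D,F} → run F
t=13: ready={C,D,F} → run F
t=14: ready={C,D,F} → run F
t=15: ready={C,D,F} → run F
t=16: ready={C,D,F} → run F
t=17: ready={C,D} → run C
t=18: ready={C,D} → run C
t=19: ready={C,D} → run C
t=20: ready={C,D} → run C
t=21: ready={C,D} → run C
t=22: ready={C,D} → run C
t=23: ready={C,D} → run C
t=24: ready={C,D} → run C
t=25: ready={D} → run D
t=26: ready={D} → run D
t=27: ready={D} → run D
t=28: ready={D} → run D
t=29: (idle)
t=30: (idle)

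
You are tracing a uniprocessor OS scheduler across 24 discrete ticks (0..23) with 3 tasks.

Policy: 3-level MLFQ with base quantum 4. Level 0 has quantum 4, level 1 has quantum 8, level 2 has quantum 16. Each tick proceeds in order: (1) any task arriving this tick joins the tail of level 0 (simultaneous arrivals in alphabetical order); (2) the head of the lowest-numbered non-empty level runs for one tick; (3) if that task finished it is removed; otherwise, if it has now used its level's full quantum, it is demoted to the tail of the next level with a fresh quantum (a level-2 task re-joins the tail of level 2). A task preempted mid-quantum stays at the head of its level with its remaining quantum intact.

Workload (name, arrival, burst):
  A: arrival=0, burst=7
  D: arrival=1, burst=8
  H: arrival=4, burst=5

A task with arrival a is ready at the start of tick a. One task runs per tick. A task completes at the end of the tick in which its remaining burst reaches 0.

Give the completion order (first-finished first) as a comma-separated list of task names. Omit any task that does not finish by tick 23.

completion order = A, D, H

t=0: L0/L1/L2 = A/-/- → run A
t=1: L0/L1/L2 = AD/-/- → run A
t=2: L0/L1/L2 = AD/-/- → run A
t=3: L0/L1/L2 = AD/-/- → run A
t=4: L0/L1/L2 = DH/A/- → run D
t=5: L0/L1/L2 = DH/A/- → run D
t=6: L0/L1/L2 = DH/A/- → run D
t=7: L0/L1/L2 = DH/A/- → run D
t=8: L0/L1/L2 = H/AD/- → run H
t=9: L0/L1/L2 = H/AD/- → run H
t=10: L0/L1/L2 = H/AD/- → run H
t=11: L0/L1/L2 = H/AD/- → run H
t=12: L0/L1/L2 = -/ADH/- → run A
t=13: L0/L1/L2 = -/ADH/- → run A
t=14: L0/L1/L2 = -/ADH/- → run A
t=15: L0/L1/L2 = -/DH/- → run D
t=16: L0/L1/L2 = -/DH/- → run D
t=17: L0/L1/L2 = -/DH/- → run D
t=18: L0/L1/L2 = -/DH/- → run D
t=19: L0/L1/L2 = -/H/- → run H
t=20: (idle)
t=21: (idle)
t=22: (idle)
t=23: (idle)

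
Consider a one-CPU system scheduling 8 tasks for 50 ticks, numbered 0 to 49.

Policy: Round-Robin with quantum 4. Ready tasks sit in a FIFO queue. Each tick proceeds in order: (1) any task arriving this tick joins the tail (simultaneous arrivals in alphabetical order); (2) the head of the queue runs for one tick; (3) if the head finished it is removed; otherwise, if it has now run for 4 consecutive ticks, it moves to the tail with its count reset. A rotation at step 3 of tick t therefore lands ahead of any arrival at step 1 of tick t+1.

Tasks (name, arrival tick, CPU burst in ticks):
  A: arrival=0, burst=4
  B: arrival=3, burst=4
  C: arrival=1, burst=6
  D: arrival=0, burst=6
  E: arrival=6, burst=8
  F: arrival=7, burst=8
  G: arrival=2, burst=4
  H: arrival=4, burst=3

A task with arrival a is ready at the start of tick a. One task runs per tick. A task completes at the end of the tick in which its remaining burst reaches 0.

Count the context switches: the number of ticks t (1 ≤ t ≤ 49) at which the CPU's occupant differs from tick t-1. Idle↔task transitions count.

context switches = 12

t=0: queue=[A,D] q_used=0 → run A
t=1: queue=[A,D,C] q_used=1 → run A
t=2: queue=[A,D,C,G] q_used=2 → run A
t=3: queue=[A,D,C,G,B] q_used=3 → run A
t=4: queue=[D,C,G,B,H] q_used=0 → run D
t=5: queue=[D,C,G,B,H] q_used=1 → run D
t=6: queue=[D,C,G,B,H,E] q_used=2 → run D
t=7: queue=[D,C,G,B,H,E,F] q_used=3 → run D
t=8: queue=[C,G,B,H,E,F,D] q_used=0 → run C
t=9: queue=[C,G,B,H,E,F,D] q_used=1 → run C
t=10: queue=[C,G,B,H,E,F,D] q_used=2 → run C
t=11: queue=[C,G,B,H,E,F,D] q_used=3 → run C
t=12: queue=[G,B,H,E,F,D,C] q_used=0 → run G
t=13: queue=[G,B,H,E,F,D,C] q_used=1 → run G
t=14: queue=[G,B,H,E,F,D,C] q_used=2 → run G
t=15: queue=[G,B,H,E,F,D,C] q_used=3 → run G
t=16: queue=[B,H,E,F,D,C] q_used=0 → run B
t=17: queue=[B,H,E,F,D,C] q_used=1 → run B
t=18: queue=[B,H,E,F,D,C] q_used=2 → run B
t=19: queue=[B,H,E,F,D,C] q_used=3 → run B
t=20: queue=[H,E,F,D,C] q_used=0 → run H
t=21: queue=[H,E,F,D,C] q_used=1 → run H
t=22: queue=[H,E,F,D,C] q_used=2 → run H
t=23: queue=[E,F,D,C] q_used=0 → run E
t=24: queue=[E,F,D,C] q_used=1 → run E
t=25: queue=[E,F,D,C] q_used=2 → run E
t=26: queue=[E,F,D,C] q_used=3 → run E
t=27: queue=[F,D,C,E] q_used=0 → run F
t=28: queue=[F,D,C,E] q_used=1 → run F
t=29: queue=[F,D,C,E] q_used=2 → run F
t=30: queue=[F,D,C,E] q_used=3 → run F
t=31: queue=[D,C,E,F] q_used=0 → run D
t=32: queue=[D,C,E,F] q_used=1 → run D
t=33: queue=[C,E,F] q_used=0 → run C
t=34: queue=[C,E,F] q_used=1 → run C
t=35: queue=[E,F] q_used=0 → run E
t=36: queue=[E,F] q_used=1 → run E
t=37: queue=[E,F] q_used=2 → run E
t=38: queue=[E,F] q_used=3 → run E
t=39: queue=[F] q_used=0 → run F
t=40: queue=[F] q_used=1 → run F
t=41: queue=[F] q_used=2 → run F
t=42: queue=[F] q_used=3 → run F
t=43: (idle)
t=44: (idle)
t=45: (idle)
t=46: (idle)
t=47: (idle)
t=48: (idle)
t=49: (idle)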